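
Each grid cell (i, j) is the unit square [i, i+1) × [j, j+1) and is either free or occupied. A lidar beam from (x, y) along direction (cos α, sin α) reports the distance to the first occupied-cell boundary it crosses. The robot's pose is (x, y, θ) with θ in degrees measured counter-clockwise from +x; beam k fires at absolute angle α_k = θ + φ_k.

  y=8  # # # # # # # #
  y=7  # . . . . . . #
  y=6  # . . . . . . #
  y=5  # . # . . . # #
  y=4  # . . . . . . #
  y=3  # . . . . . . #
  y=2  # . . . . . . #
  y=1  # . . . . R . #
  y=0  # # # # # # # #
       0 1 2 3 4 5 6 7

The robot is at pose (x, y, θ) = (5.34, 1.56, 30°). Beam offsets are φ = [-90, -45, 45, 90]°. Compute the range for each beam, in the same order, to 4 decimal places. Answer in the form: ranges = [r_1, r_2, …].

beam 1: φ=-90°, α=300°
  cosα=0.5000 sinα=-0.8660 | (5,1) | tMaxX 1.3200 tMaxY 0.6466 | tΔX 2.0000 tΔY 1.1547
    t=0.6466 [y] (5,0) — stop
  → r_1 = 0.6466
beam 2: φ=-45°, α=345°
  cosα=0.9659 sinα=-0.2588 | (5,1) | tMaxX 0.6833 tMaxY 2.1637 | tΔX 1.0353 tΔY 3.8637
    t=0.6833 [x] (6,1)
    t=1.7186 [x] (7,1) — stop
  → r_2 = 1.7186
beam 3: φ=45°, α=75°
  cosα=0.2588 sinα=0.9659 | (5,1) | tMaxX 2.5500 tMaxY 0.4555 | tΔX 3.8637 tΔY 1.0353
    t=0.4555 [y] (5,2)
    t=1.4908 [y] (5,3)
    t=2.5261 [y] (5,4)
    t=2.5500 [x] (6,4)
    t=3.5614 [y] (6,5) — stop
  → r_3 = 3.5614
beam 4: φ=90°, α=120°
  cosα=-0.5000 sinα=0.8660 | (5,1) | tMaxX 0.6800 tMaxY 0.5081 | tΔX 2.0000 tΔY 1.1547
    t=0.5081 [y] (5,2)
    t=0.6800 [x] (4,2)
    t=1.6628 [y] (4,3)
    t=2.6800 [x] (3,3)
    t=2.8175 [y] (3,4)
    t=3.9722 [y] (3,5)
    t=4.6800 [x] (2,5) — stop
  → r_4 = 4.6800

ranges = [0.6466, 1.7186, 3.5614, 4.6800]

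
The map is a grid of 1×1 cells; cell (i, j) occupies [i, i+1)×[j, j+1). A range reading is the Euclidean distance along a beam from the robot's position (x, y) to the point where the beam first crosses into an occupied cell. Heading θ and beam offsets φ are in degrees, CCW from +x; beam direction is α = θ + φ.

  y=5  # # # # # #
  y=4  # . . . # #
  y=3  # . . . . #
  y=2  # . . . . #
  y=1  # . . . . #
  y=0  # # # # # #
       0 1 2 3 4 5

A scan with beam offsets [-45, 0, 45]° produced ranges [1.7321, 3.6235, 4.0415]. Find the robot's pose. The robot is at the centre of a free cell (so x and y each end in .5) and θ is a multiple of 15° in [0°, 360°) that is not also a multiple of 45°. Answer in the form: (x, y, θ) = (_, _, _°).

(x, y, θ) = (2.5, 4.5, 255°)

Enumerate (i+0.5, j+0.5, θ) over the 15 free cells and 16 admissible headings. For each, cast all 3 beams and compare to the given ranges.
  (3.5, 3.5, 255°): beam 1 = 2.8868 ≠ 1.7321 ✗
  (1.5, 3.5, 195°): beam 1 = 0.5774 ≠ 1.7321 ✗
  (4.5, 1.5, 210°): beam 1 = 3.6235 ≠ 1.7321 ✗
  (4.5, 1.5, 345°): beam 1 = 0.5774 ≠ 1.7321 ✗
  …
  (2.5, 4.5, 255°): r_1=1.7321, r_2=3.6235, r_3=4.0415 — all match ✓
Only this pose fits every beam.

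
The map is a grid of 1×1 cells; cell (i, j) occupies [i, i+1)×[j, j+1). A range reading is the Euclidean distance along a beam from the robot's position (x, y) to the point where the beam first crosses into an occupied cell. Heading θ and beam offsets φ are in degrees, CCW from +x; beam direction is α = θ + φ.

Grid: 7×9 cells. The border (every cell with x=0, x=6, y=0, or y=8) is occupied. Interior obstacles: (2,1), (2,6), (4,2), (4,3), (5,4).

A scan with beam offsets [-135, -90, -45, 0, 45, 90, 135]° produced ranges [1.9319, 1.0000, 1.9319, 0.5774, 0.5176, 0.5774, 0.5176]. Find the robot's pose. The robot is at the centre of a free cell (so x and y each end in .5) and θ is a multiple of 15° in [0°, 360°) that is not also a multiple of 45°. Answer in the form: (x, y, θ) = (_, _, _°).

(x, y, θ) = (5.5, 1.5, 240°)

Enumerate (i+0.5, j+0.5, θ) over the 30 free cells and 16 admissible headings. For each, cast all 7 beams and compare to the given ranges.
  (2.5, 5.5, 255°): beam 1 = 0.5774 ≠ 1.9319 ✗
  (1.5, 1.5, 210°): beam 1 = 4.6587 ≠ 1.9319 ✗
  (5.5, 7.5, 255°): beam 1 = 0.5774 ≠ 1.9319 ✗
  (5.5, 1.5, 75°): beam 1 = 0.5774 ≠ 1.9319 ✗
  (2.5, 4.5, 75°): beam 1 = 4.0415 ≠ 1.9319 ✗
  …
  (5.5, 1.5, 240°): r_1=1.9319, r_2=1.0000, r_3=1.9319, r_4=0.5774, r_5=0.5176, r_6=0.5774, r_7=0.5176 — all match ✓
No second candidate reproduces the full scan.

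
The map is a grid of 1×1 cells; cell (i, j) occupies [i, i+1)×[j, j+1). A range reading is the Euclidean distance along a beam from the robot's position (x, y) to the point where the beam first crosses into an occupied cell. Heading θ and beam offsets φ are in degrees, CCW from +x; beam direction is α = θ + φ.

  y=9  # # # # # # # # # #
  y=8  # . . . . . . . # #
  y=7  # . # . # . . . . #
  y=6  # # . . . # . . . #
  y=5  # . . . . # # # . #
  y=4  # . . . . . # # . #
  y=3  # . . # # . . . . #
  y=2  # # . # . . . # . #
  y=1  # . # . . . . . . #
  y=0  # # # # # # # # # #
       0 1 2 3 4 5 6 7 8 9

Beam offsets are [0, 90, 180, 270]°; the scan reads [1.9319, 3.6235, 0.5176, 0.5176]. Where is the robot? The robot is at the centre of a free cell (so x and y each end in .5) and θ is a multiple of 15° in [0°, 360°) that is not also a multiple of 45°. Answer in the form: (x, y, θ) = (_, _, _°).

Candidates: 48 free-cell centres × 16 headings = 768 poses. Raycast each; keep the one whose scan matches to 4 dp.
  (7.5, 7.5, 240°): beam 1 = 1.7321 ≠ 1.9319 ✗
  (5.5, 8.5, 15°): beam 2 = 0.5176 ≠ 3.6235 ✗
  (7.5, 7.5, 285°): beam 1 = 1.5529 ≠ 1.9319 ✗
  (3.5, 1.5, 30°): beam 1 = 5.0000 ≠ 1.9319 ✗
  …
  (5.5, 4.5, 195°): r_1=1.9319, r_2=3.6235, r_3=0.5176, r_4=0.5176 — all match ✓
Unique over the lattice → pose = (5.5, 4.5, 195°).

(x, y, θ) = (5.5, 4.5, 195°)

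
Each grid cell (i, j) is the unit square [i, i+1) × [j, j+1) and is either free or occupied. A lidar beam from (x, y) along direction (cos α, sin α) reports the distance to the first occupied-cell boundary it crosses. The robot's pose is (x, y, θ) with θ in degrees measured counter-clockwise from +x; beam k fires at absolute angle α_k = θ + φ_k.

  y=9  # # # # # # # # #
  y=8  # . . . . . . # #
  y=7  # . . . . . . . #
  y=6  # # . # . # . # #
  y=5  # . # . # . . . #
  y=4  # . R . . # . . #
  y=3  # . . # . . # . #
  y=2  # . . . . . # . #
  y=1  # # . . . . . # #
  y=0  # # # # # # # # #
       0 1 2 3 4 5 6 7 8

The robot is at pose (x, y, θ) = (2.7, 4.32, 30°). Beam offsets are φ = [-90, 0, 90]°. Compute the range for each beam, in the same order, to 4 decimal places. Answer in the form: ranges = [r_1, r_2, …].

beam 1: φ=-90°, α=300°
  cosα=0.5000 sinα=-0.8660 | (2,4) | tMaxX 0.6000 tMaxY 0.3695 | tΔX 2.0000 tΔY 1.1547
    t=0.3695 [y] (2,3)
    t=0.6000 [x] (3,3) — stop
  → r_1 = 0.6000
beam 2: φ=0°, α=30°
  cosα=0.8660 sinα=0.5000 | (2,4) | tMaxX 0.3464 tMaxY 1.3600 | tΔX 1.1547 tΔY 2.0000
    t=0.3464 [x] (3,4)
    t=1.3600 [y] (3,5)
    t=1.5011 [x] (4,5) — stop
  → r_2 = 1.5011
beam 3: φ=90°, α=120°
  cosα=-0.5000 sinα=0.8660 | (2,4) | tMaxX 1.4000 tMaxY 0.7852 | tΔX 2.0000 tΔY 1.1547
    t=0.7852 [y] (2,5) — stop
  → r_3 = 0.7852

ranges = [0.6000, 1.5011, 0.7852]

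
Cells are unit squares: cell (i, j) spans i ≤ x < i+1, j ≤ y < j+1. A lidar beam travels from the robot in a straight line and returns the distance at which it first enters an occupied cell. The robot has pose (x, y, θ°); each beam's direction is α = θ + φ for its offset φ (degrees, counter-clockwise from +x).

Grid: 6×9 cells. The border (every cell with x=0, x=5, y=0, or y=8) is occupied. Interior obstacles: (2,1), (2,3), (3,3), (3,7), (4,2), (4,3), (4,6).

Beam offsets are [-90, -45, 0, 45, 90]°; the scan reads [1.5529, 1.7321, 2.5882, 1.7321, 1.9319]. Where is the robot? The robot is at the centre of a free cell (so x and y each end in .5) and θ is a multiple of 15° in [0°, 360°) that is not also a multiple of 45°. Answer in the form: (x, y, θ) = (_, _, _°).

Enumerate (i+0.5, j+0.5, θ) over the 21 free cells and 16 admissible headings. For each, cast all 5 beams and compare to the given ranges.
  (1.5, 1.5, 240°): beam 1 = 0.5774 ≠ 1.5529 ✗
  (2.5, 2.5, 165°): beam 1 = 0.5176 ≠ 1.5529 ✗
  (4.5, 4.5, 30°): beam 1 = 0.5774 ≠ 1.5529 ✗
  …
  (2.5, 5.5, 345°): r_1=1.5529, r_2=1.7321, r_3=2.5882, r_4=1.7321, r_5=1.9319 — all match ✓
No second candidate reproduces the full scan.

(x, y, θ) = (2.5, 5.5, 345°)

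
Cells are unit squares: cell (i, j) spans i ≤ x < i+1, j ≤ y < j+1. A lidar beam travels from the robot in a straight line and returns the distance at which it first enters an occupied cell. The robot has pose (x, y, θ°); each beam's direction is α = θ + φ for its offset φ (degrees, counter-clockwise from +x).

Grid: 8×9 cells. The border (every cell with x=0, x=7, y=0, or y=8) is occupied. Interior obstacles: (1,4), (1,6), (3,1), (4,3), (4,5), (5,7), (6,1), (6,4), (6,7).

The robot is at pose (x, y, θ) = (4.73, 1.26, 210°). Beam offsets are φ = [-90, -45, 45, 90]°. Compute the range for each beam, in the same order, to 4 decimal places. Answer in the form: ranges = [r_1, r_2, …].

ranges = [5.4733, 0.7558, 0.2692, 0.3002]

beam 1: φ=-90°, α=120°
  direction (-0.5000, 0.8660); cell (4,1); t to first gridline: x 1.4600, y 0.8545 (then +2.0000 / +1.1547)
    (4,2) via y @ 0.8545
    (3,2) via x @ 1.4600
    (3,3) via y @ 2.0092
    (3,4) via y @ 3.1639
    (2,4) via x @ 3.4600
    (2,5) via y @ 4.3186
    (1,5) via x @ 5.4600
    (1,6) via y @ 5.4733  # hit
  → r_1 = 5.4733
beam 2: φ=-45°, α=165°
  direction (-0.9659, 0.2588); cell (4,1); t to first gridline: x 0.7558, y 2.8591 (then +1.0353 / +3.8637)
    (3,1) via x @ 0.7558  # hit
  → r_2 = 0.7558
beam 3: φ=45°, α=255°
  direction (-0.2588, -0.9659); cell (4,1); t to first gridline: x 2.8205, y 0.2692 (then +3.8637 / +1.0353)
    (4,0) via y @ 0.2692  # hit
  → r_3 = 0.2692
beam 4: φ=90°, α=300°
  direction (0.5000, -0.8660); cell (4,1); t to first gridline: x 0.5400, y 0.3002 (then +2.0000 / +1.1547)
    (4,0) via y @ 0.3002  # hit
  → r_4 = 0.3002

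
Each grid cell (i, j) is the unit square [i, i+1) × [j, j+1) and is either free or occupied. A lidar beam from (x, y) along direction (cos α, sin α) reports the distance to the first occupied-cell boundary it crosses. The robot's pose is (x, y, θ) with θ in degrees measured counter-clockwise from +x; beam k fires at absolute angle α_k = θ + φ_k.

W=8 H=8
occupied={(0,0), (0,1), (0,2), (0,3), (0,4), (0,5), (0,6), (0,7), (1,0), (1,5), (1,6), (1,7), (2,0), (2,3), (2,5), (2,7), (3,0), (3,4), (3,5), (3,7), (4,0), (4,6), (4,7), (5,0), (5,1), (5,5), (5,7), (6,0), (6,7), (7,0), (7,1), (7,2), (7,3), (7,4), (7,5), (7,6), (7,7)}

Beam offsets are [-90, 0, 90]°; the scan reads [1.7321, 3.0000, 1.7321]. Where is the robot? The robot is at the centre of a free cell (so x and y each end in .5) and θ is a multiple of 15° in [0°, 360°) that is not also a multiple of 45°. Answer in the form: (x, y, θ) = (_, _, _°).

(x, y, θ) = (5.5, 3.5, 60°)

The pose lattice has 27·16 = 432 candidates. Test each by forward raycasting.
  (3.5, 1.5, 15°): beam 1 = 0.5176 ≠ 1.7321 ✗
  (5.5, 2.5, 120°): beam 3 = 3.0000 ≠ 1.7321 ✗
  (2.5, 6.5, 15°): beam 1 = 0.5176 ≠ 1.7321 ✗
  (6.5, 5.5, 240°): beam 1 = 0.5774 ≠ 1.7321 ✗
  …
  (5.5, 3.5, 60°): r_1=1.7321, r_2=3.0000, r_3=1.7321 — all match ✓
Unique over the lattice → pose = (5.5, 3.5, 60°).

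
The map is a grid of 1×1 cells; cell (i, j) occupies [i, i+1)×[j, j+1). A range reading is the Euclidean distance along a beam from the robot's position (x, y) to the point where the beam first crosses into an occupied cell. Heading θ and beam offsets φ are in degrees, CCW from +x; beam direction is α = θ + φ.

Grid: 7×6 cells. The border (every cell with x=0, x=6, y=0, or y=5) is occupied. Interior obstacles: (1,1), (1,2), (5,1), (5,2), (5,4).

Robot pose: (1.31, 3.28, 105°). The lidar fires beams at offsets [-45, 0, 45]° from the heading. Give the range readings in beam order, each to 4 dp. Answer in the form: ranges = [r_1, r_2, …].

ranges = [1.9861, 1.1977, 0.3580]

beam 1: φ=-45°, α=60°
  d=(0.5000,0.8660)  start (1,3)  tX=1.3800 tY=0.8314  stride 1/|dx|=2.0000 1/|dy|=1.1547
    cross y-line → (1,4), t=0.8314
    cross x-line → (2,4), t=1.3800
    cross y-line → (2,5), t=1.9861 (wall)
  → r_1 = 1.9861
beam 2: φ=0°, α=105°
  d=(-0.2588,0.9659)  start (1,3)  tX=1.1977 tY=0.7454  stride 1/|dx|=3.8637 1/|dy|=1.0353
    cross y-line → (1,4), t=0.7454
    cross x-line → (0,4), t=1.1977 (wall)
  → r_2 = 1.1977
beam 3: φ=45°, α=150°
  d=(-0.8660,0.5000)  start (1,3)  tX=0.3580 tY=1.4400  stride 1/|dx|=1.1547 1/|dy|=2.0000
    cross x-line → (0,3), t=0.3580 (wall)
  → r_3 = 0.3580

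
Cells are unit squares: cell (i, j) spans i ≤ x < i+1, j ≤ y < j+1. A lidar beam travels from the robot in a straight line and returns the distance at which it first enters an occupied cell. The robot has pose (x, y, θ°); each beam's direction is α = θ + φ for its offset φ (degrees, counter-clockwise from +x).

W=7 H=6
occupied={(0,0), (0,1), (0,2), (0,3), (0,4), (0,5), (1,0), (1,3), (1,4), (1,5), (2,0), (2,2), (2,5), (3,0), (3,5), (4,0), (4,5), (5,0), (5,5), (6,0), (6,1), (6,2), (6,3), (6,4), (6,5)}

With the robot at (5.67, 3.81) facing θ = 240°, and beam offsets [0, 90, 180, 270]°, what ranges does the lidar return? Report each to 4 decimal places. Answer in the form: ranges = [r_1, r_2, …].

beam 1: φ=0°, α=240°
  d=(-0.5000,-0.8660)  start (5,3)  tX=1.3400 tY=0.9353  stride 1/|dx|=2.0000 1/|dy|=1.1547
    cross y-line → (5,2), t=0.9353
    cross x-line → (4,2), t=1.3400
    cross y-line → (4,1), t=2.0900
    cross y-line → (4,0), t=3.2447 (wall)
  → r_1 = 3.2447
beam 2: φ=90°, α=330°
  d=(0.8660,-0.5000)  start (5,3)  tX=0.3811 tY=1.6200  stride 1/|dx|=1.1547 1/|dy|=2.0000
    cross x-line → (6,3), t=0.3811 (wall)
  → r_2 = 0.3811
beam 3: φ=180°, α=60°
  d=(0.5000,0.8660)  start (5,3)  tX=0.6600 tY=0.2194  stride 1/|dx|=2.0000 1/|dy|=1.1547
    cross y-line → (5,4), t=0.2194
    cross x-line → (6,4), t=0.6600 (wall)
  → r_3 = 0.6600
beam 4: φ=270°, α=150°
  d=(-0.8660,0.5000)  start (5,3)  tX=0.7736 tY=0.3800  stride 1/|dx|=1.1547 1/|dy|=2.0000
    cross y-line → (5,4), t=0.3800
    cross x-line → (4,4), t=0.7736
    cross x-line → (3,4), t=1.9283
    cross y-line → (3,5), t=2.3800 (wall)
  → r_4 = 2.3800

ranges = [3.2447, 0.3811, 0.6600, 2.3800]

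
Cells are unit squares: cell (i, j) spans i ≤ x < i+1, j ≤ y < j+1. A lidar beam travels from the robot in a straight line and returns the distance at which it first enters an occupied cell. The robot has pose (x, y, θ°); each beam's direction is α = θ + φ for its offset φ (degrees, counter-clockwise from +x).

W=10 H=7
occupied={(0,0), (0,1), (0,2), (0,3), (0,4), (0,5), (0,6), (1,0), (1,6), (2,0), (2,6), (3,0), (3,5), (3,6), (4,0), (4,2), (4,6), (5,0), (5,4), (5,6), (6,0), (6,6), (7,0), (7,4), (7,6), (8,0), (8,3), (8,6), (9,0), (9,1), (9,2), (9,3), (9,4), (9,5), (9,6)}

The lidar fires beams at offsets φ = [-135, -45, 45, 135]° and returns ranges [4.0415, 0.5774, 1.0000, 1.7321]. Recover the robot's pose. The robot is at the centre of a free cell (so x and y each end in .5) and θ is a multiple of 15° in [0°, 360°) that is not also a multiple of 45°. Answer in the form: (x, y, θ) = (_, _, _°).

The pose lattice has 35·16 = 560 candidates. Test each by forward raycasting.
  (8.5, 2.5, 195°): beam 1 = 0.5774 ≠ 4.0415 ✗
  (8.5, 5.5, 120°): beam 1 = 0.5176 ≠ 4.0415 ✗
  (1.5, 2.5, 210°): beam 1 = 3.6235 ≠ 4.0415 ✗
  (4.5, 1.5, 165°): beam 4 = 0.5774 ≠ 1.7321 ✗
  (6.5, 2.5, 165°): beam 1 = 1.7321 ≠ 4.0415 ✗
  …
  (4.5, 3.5, 345°): r_1=4.0415, r_2=0.5774, r_3=1.0000, r_4=1.7321 — all match ✓
Only this pose fits every beam.

(x, y, θ) = (4.5, 3.5, 345°)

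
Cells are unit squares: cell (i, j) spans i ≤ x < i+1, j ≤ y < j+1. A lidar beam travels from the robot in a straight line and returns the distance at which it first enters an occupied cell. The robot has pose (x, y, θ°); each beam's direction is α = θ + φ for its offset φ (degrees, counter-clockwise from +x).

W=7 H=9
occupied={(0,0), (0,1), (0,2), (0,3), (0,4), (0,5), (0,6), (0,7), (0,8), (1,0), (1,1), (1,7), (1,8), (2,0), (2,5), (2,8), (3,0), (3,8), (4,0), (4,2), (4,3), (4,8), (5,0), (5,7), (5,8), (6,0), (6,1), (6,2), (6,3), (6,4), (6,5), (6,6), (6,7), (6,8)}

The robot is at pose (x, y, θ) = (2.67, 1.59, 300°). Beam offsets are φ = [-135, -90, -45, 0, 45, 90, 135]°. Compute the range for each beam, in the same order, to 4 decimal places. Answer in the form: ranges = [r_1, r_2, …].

beam 1: φ=-135°, α=165°
  d=(-0.9659,0.2588)  start (2,1)  tX=0.6936 tY=1.5841  stride 1/|dx|=1.0353 1/|dy|=3.8637
    cross x-line → (1,1), t=0.6936 (wall)
  → r_1 = 0.6936
beam 2: φ=-90°, α=210°
  d=(-0.8660,-0.5000)  start (2,1)  tX=0.7736 tY=1.1800  stride 1/|dx|=1.1547 1/|dy|=2.0000
    cross x-line → (1,1), t=0.7736 (wall)
  → r_2 = 0.7736
beam 3: φ=-45°, α=255°
  d=(-0.2588,-0.9659)  start (2,1)  tX=2.5887 tY=0.6108  stride 1/|dx|=3.8637 1/|dy|=1.0353
    cross y-line → (2,0), t=0.6108 (wall)
  → r_3 = 0.6108
beam 4: φ=0°, α=300°
  d=(0.5000,-0.8660)  start (2,1)  tX=0.6600 tY=0.6813  stride 1/|dx|=2.0000 1/|dy|=1.1547
    cross x-line → (3,1), t=0.6600
    cross y-line → (3,0), t=0.6813 (wall)
  → r_4 = 0.6813
beam 5: φ=45°, α=345°
  d=(0.9659,-0.2588)  start (2,1)  tX=0.3416 tY=2.2796  stride 1/|dx|=1.0353 1/|dy|=3.8637
    cross x-line → (3,1), t=0.3416
    cross x-line → (4,1), t=1.3769
    cross y-line → (4,0), t=2.2796 (wall)
  → r_5 = 2.2796
beam 6: φ=90°, α=30°
  d=(0.8660,0.5000)  start (2,1)  tX=0.3811 tY=0.8200  stride 1/|dx|=1.1547 1/|dy|=2.0000
    cross x-line → (3,1), t=0.3811
    cross y-line → (3,2), t=0.8200
    cross x-line → (4,2), t=1.5358 (wall)
  → r_6 = 1.5358
beam 7: φ=135°, α=75°
  d=(0.2588,0.9659)  start (2,1)  tX=1.2750 tY=0.4245  stride 1/|dx|=3.8637 1/|dy|=1.0353
    cross y-line → (2,2), t=0.4245
    cross x-line → (3,2), t=1.2750
    cross y-line → (3,3), t=1.4597
    cross y-line → (3,4), t=2.4950
    cross y-line → (3,5), t=3.5303
    cross y-line → (3,6), t=4.5656
    cross x-line → (4,6), t=5.1387
    cross y-line → (4,7), t=5.6008
    cross y-line → (4,8), t=6.6361 (wall)
  → r_7 = 6.6361

ranges = [0.6936, 0.7736, 0.6108, 0.6813, 2.2796, 1.5358, 6.6361]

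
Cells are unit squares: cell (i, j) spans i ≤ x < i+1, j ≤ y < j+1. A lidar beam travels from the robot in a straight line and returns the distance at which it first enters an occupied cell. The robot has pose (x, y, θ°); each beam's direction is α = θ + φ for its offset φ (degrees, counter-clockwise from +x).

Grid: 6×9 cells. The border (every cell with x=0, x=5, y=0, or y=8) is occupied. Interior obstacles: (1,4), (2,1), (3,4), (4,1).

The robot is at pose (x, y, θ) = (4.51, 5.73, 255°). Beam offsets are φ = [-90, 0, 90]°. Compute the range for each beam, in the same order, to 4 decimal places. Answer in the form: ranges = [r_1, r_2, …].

beam 1: φ=-90°, α=165°
  cosα=-0.9659 sinα=0.2588 | (4,5) | tMaxX 0.5280 tMaxY 1.0432 | tΔX 1.0353 tΔY 3.8637
    t=0.5280 [x] (3,5)
    t=1.0432 [y] (3,6)
    t=1.5633 [x] (2,6)
    t=2.5985 [x] (1,6)
    t=3.6338 [x] (0,6) — stop
  → r_1 = 3.6338
beam 2: φ=0°, α=255°
  cosα=-0.2588 sinα=-0.9659 | (4,5) | tMaxX 1.9705 tMaxY 0.7558 | tΔX 3.8637 tΔY 1.0353
    t=0.7558 [y] (4,4)
    t=1.7910 [y] (4,3)
    t=1.9705 [x] (3,3)
    t=2.8263 [y] (3,2)
    t=3.8616 [y] (3,1)
    t=4.8969 [y] (3,0) — stop
  → r_2 = 4.8969
beam 3: φ=90°, α=345°
  cosα=0.9659 sinα=-0.2588 | (4,5) | tMaxX 0.5073 tMaxY 2.8205 | tΔX 1.0353 tΔY 3.8637
    t=0.5073 [x] (5,5) — stop
  → r_3 = 0.5073

ranges = [3.6338, 4.8969, 0.5073]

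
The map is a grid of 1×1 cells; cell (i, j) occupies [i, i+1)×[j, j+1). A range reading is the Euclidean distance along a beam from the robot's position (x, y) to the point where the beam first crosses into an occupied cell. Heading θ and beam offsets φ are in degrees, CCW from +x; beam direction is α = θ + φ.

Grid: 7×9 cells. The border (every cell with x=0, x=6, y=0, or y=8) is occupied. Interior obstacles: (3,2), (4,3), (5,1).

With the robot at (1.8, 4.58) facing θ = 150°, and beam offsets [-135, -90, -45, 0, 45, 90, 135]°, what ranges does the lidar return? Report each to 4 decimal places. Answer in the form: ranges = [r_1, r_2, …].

ranges = [4.3482, 3.9491, 3.0910, 0.9238, 0.8282, 1.6000, 3.7063]

beam 1: φ=-135°, α=15°
  cosα=0.9659 sinα=0.2588 | (1,4) | tMaxX 0.2071 tMaxY 1.6228 | tΔX 1.0353 tΔY 3.8637
    t=0.2071 [x] (2,4)
    t=1.2423 [x] (3,4)
    t=1.6228 [y] (3,5)
    t=2.2776 [x] (4,5)
    t=3.3129 [x] (5,5)
    t=4.3482 [x] (6,5) — stop
  → r_1 = 4.3482
beam 2: φ=-90°, α=60°
  cosα=0.5000 sinα=0.8660 | (1,4) | tMaxX 0.4000 tMaxY 0.4850 | tΔX 2.0000 tΔY 1.1547
    t=0.4000 [x] (2,4)
    t=0.4850 [y] (2,5)
    t=1.6397 [y] (2,6)
    t=2.4000 [x] (3,6)
    t=2.7944 [y] (3,7)
    t=3.9491 [y] (3,8) — stop
  → r_2 = 3.9491
beam 3: φ=-45°, α=105°
  cosα=-0.2588 sinα=0.9659 | (1,4) | tMaxX 3.0910 tMaxY 0.4348 | tΔX 3.8637 tΔY 1.0353
    t=0.4348 [y] (1,5)
    t=1.4701 [y] (1,6)
    t=2.5054 [y] (1,7)
    t=3.0910 [x] (0,7) — stop
  → r_3 = 3.0910
beam 4: φ=0°, α=150°
  cosα=-0.8660 sinα=0.5000 | (1,4) | tMaxX 0.9238 tMaxY 0.8400 | tΔX 1.1547 tΔY 2.0000
    t=0.8400 [y] (1,5)
    t=0.9238 [x] (0,5) — stop
  → r_4 = 0.9238
beam 5: φ=45°, α=195°
  cosα=-0.9659 sinα=-0.2588 | (1,4) | tMaxX 0.8282 tMaxY 2.2409 | tΔX 1.0353 tΔY 3.8637
    t=0.8282 [x] (0,4) — stop
  → r_5 = 0.8282
beam 6: φ=90°, α=240°
  cosα=-0.5000 sinα=-0.8660 | (1,4) | tMaxX 1.6000 tMaxY 0.6697 | tΔX 2.0000 tΔY 1.1547
    t=0.6697 [y] (1,3)
    t=1.6000 [x] (0,3) — stop
  → r_6 = 1.6000
beam 7: φ=135°, α=285°
  cosα=0.2588 sinα=-0.9659 | (1,4) | tMaxX 0.7727 tMaxY 0.6005 | tΔX 3.8637 tΔY 1.0353
    t=0.6005 [y] (1,3)
    t=0.7727 [x] (2,3)
    t=1.6357 [y] (2,2)
    t=2.6710 [y] (2,1)
    t=3.7063 [y] (2,0) — stop
  → r_7 = 3.7063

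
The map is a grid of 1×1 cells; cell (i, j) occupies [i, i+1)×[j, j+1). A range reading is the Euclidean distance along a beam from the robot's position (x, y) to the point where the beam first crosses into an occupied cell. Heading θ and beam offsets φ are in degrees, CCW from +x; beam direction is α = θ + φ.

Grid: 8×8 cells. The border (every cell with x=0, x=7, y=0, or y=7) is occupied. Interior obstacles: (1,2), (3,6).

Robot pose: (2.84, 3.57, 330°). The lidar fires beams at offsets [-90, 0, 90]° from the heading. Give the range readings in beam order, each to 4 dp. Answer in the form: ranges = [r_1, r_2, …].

beam 1: φ=-90°, α=240°
  dir = (cos 240°, sin 240°) = (-0.5000, -0.8660); from cell (2,3)
  next x-line at t=1.6800, next y-line at t=0.6582; Δt_x=2.0000, Δt_y=1.1547
    y: enter (2,2) at t=0.6582
    x: enter (1,2) at t=1.6800 ← occupied
  → r_1 = 1.6800
beam 2: φ=0°, α=330°
  dir = (cos 330°, sin 330°) = (0.8660, -0.5000); from cell (2,3)
  next x-line at t=0.1848, next y-line at t=1.1400; Δt_x=1.1547, Δt_y=2.0000
    x: enter (3,3) at t=0.1848
    y: enter (3,2) at t=1.1400
    x: enter (4,2) at t=1.3395
    x: enter (5,2) at t=2.4942
    y: enter (5,1) at t=3.1400
    x: enter (6,1) at t=3.6489
    x: enter (7,1) at t=4.8036 ← occupied
  → r_2 = 4.8036
beam 3: φ=90°, α=60°
  dir = (cos 60°, sin 60°) = (0.5000, 0.8660); from cell (2,3)
  next x-line at t=0.3200, next y-line at t=0.4965; Δt_x=2.0000, Δt_y=1.1547
    x: enter (3,3) at t=0.3200
    y: enter (3,4) at t=0.4965
    y: enter (3,5) at t=1.6512
    x: enter (4,5) at t=2.3200
    y: enter (4,6) at t=2.8059
    y: enter (4,7) at t=3.9606 ← occupied
  → r_3 = 3.9606

ranges = [1.6800, 4.8036, 3.9606]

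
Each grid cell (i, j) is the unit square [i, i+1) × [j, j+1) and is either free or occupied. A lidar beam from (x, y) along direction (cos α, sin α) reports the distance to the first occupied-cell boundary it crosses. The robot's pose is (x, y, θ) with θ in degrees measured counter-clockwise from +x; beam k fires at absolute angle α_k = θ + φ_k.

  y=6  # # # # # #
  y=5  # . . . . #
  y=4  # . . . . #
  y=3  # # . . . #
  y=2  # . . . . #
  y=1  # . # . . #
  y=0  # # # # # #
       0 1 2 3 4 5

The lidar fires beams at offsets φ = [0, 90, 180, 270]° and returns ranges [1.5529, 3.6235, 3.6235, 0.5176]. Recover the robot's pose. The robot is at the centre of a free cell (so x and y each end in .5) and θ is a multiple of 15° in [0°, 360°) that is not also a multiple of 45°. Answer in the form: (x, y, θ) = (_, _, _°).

(x, y, θ) = (4.5, 4.5, 75°)

The pose lattice has 18·16 = 288 candidates. Test each by forward raycasting.
  (4.5, 4.5, 30°): beam 1 = 0.5774 ≠ 1.5529 ✗
  (1.5, 1.5, 345°): beam 1 = 0.5176 ≠ 1.5529 ✗
  (2.5, 5.5, 120°): beam 1 = 0.5774 ≠ 1.5529 ✗
  …
  (4.5, 4.5, 75°): r_1=1.5529, r_2=3.6235, r_3=3.6235, r_4=0.5176 — all match ✓
Only this pose fits every beam.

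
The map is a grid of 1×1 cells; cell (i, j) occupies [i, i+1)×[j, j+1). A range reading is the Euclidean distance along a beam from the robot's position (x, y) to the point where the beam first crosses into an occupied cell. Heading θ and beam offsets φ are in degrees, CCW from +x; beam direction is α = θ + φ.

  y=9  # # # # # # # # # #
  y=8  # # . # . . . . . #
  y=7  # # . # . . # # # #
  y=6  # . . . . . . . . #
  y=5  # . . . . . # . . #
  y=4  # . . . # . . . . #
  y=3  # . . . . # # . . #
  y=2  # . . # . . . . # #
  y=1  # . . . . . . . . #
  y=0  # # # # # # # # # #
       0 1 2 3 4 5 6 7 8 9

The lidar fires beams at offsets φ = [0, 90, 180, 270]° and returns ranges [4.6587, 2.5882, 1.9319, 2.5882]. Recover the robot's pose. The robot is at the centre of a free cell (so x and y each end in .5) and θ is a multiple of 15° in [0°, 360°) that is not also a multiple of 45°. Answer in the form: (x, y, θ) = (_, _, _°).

(x, y, θ) = (5.5, 6.5, 195°)

The pose lattice has 51·16 = 816 candidates. Test each by forward raycasting.
  (2.5, 4.5, 345°): beam 1 = 1.5529 ≠ 4.6587 ✗
  (3.5, 4.5, 30°): beam 1 = 0.5774 ≠ 4.6587 ✗
  (4.5, 3.5, 105°): beam 1 = 0.5176 ≠ 4.6587 ✗
  (8.5, 3.5, 165°): beam 1 = 1.5529 ≠ 4.6587 ✗
  …
  (5.5, 6.5, 195°): r_1=4.6587, r_2=2.5882, r_3=1.9319, r_4=2.5882 — all match ✓
No second candidate reproduces the full scan.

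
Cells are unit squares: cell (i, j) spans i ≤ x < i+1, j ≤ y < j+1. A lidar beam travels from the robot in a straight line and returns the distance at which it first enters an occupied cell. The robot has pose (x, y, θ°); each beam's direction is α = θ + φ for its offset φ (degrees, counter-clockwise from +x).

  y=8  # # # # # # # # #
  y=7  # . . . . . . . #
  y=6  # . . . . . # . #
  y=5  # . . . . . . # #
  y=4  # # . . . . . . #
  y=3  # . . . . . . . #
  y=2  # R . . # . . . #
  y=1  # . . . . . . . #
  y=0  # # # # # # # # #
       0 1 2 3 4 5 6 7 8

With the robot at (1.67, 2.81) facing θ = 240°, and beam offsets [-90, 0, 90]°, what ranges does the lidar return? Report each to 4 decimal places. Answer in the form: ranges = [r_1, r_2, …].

ranges = [0.7736, 1.3400, 3.6200]

beam 1: φ=-90°, α=150°
  cosα=-0.8660 sinα=0.5000 | (1,2) | tMaxX 0.7736 tMaxY 0.3800 | tΔX 1.1547 tΔY 2.0000
    t=0.3800 [y] (1,3)
    t=0.7736 [x] (0,3) — stop
  → r_1 = 0.7736
beam 2: φ=0°, α=240°
  cosα=-0.5000 sinα=-0.8660 | (1,2) | tMaxX 1.3400 tMaxY 0.9353 | tΔX 2.0000 tΔY 1.1547
    t=0.9353 [y] (1,1)
    t=1.3400 [x] (0,1) — stop
  → r_2 = 1.3400
beam 3: φ=90°, α=330°
  cosα=0.8660 sinα=-0.5000 | (1,2) | tMaxX 0.3811 tMaxY 1.6200 | tΔX 1.1547 tΔY 2.0000
    t=0.3811 [x] (2,2)
    t=1.5358 [x] (3,2)
    t=1.6200 [y] (3,1)
    t=2.6905 [x] (4,1)
    t=3.6200 [y] (4,0) — stop
  → r_3 = 3.6200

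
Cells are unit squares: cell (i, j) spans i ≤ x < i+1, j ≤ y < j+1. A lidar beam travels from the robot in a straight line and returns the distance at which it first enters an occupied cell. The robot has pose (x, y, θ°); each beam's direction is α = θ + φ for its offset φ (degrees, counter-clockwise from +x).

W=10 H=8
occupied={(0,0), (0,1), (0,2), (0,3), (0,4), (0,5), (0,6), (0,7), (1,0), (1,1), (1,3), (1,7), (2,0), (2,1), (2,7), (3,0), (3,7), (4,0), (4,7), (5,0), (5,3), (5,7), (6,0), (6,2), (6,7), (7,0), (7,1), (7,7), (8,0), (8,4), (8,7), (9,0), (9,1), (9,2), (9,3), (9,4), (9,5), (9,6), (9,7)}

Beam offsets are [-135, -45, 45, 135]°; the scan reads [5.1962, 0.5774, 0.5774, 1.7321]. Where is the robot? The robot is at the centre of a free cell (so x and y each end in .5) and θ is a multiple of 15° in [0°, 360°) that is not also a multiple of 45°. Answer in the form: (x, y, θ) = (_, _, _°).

Enumerate (i+0.5, j+0.5, θ) over the 41 free cells and 16 admissible headings. For each, cast all 4 beams and compare to the given ranges.
  (1.5, 2.5, 300°): beam 1 = 0.5176 ≠ 5.1962 ✗
  (6.5, 6.5, 165°): beam 1 = 1.0000 ≠ 5.1962 ✗
  (1.5, 4.5, 60°): beam 1 = 0.5176 ≠ 5.1962 ✗
  (8.5, 1.5, 120°): beam 1 = 0.5176 ≠ 5.1962 ✗
  …
  (7.5, 2.5, 255°): r_1=5.1962, r_2=0.5774, r_3=0.5774, r_4=1.7321 — all match ✓
Only this pose fits every beam.

(x, y, θ) = (7.5, 2.5, 255°)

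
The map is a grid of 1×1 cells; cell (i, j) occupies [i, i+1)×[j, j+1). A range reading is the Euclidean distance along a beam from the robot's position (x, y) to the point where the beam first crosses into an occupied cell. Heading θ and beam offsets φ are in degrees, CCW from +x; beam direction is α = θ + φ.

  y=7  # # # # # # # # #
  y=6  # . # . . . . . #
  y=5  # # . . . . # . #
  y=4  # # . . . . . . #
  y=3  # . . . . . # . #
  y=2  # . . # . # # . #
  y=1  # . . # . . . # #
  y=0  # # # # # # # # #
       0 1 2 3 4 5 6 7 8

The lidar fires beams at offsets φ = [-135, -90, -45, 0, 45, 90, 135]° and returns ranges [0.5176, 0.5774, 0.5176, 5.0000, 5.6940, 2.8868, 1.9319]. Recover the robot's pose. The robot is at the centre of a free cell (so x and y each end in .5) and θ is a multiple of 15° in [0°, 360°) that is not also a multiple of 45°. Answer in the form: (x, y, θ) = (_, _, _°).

(x, y, θ) = (3.5, 6.5, 240°)

Candidates: 32 free-cell centres × 16 headings = 512 poses. Raycast each; keep the one whose scan matches to 4 dp.
  (1.5, 6.5, 285°): beam 1 = 0.5774 ≠ 0.5176 ✗
  (7.5, 4.5, 210°): beam 1 = 1.9319 ≠ 0.5176 ✗
  (7.5, 3.5, 60°): beam 1 = 1.5529 ≠ 0.5176 ✗
  (2.5, 1.5, 165°): beam 1 = 0.5774 ≠ 0.5176 ✗
  …
  (3.5, 6.5, 240°): r_1=0.5176, r_2=0.5774, r_3=0.5176, r_4=5.0000, r_5=5.6940, r_6=2.8868, r_7=1.9319 — all match ✓
Only this pose fits every beam.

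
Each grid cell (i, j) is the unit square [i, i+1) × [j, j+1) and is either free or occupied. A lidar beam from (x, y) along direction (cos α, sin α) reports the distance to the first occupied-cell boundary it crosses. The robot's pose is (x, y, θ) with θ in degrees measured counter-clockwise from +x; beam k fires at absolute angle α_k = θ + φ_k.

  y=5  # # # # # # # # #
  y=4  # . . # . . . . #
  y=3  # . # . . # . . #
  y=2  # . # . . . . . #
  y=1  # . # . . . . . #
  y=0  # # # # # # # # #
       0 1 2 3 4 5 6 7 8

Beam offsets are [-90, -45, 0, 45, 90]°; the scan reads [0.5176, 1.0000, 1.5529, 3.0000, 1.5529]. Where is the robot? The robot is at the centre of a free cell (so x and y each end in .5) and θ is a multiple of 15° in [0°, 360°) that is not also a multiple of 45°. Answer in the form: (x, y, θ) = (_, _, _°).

Candidates: 23 free-cell centres × 16 headings = 368 poses. Raycast each; keep the one whose scan matches to 4 dp.
  (1.5, 1.5, 60°): beam 1 = 0.5774 ≠ 0.5176 ✗
  (3.5, 3.5, 75°): beam 1 = 1.5529 ≠ 0.5176 ✗
  (7.5, 2.5, 345°): beam 1 = 1.5529 ≠ 0.5176 ✗
  (6.5, 4.5, 300°): beam 1 = 1.0000 ≠ 0.5176 ✗
  …
  (7.5, 3.5, 105°): r_1=0.5176, r_2=1.0000, r_3=1.5529, r_4=3.0000, r_5=1.5529 — all match ✓
Only this pose fits every beam.

(x, y, θ) = (7.5, 3.5, 105°)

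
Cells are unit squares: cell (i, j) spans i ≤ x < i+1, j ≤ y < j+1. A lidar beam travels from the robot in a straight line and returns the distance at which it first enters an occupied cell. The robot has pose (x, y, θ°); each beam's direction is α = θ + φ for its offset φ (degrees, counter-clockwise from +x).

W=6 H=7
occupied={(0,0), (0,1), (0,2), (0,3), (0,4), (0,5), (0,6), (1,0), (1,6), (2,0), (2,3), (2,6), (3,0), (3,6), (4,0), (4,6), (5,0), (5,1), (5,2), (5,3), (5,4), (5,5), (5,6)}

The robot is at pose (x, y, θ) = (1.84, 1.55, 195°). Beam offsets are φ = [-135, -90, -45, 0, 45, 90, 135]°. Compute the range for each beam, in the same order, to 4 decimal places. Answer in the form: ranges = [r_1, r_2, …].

beam 1: φ=-135°, α=60°
  direction (0.5000, 0.8660); cell (1,1); t to first gridline: x 0.3200, y 0.5196 (then +2.0000 / +1.1547)
    (2,1) via x @ 0.3200
    (2,2) via y @ 0.5196
    (2,3) via y @ 1.6743  # hit
  → r_1 = 1.6743
beam 2: φ=-90°, α=105°
  direction (-0.2588, 0.9659); cell (1,1); t to first gridline: x 3.2455, y 0.4659 (then +3.8637 / +1.0353)
    (1,2) via y @ 0.4659
    (1,3) via y @ 1.5012
    (1,4) via y @ 2.5364
    (0,4) via x @ 3.2455  # hit
  → r_2 = 3.2455
beam 3: φ=-45°, α=150°
  direction (-0.8660, 0.5000); cell (1,1); t to first gridline: x 0.9699, y 0.9000 (then +1.1547 / +2.0000)
    (1,2) via y @ 0.9000
    (0,2) via x @ 0.9699  # hit
  → r_3 = 0.9699
beam 4: φ=0°, α=195°
  direction (-0.9659, -0.2588); cell (1,1); t to first gridline: x 0.8696, y 2.1250 (then +1.0353 / +3.8637)
    (0,1) via x @ 0.8696  # hit
  → r_4 = 0.8696
beam 5: φ=45°, α=240°
  direction (-0.5000, -0.8660); cell (1,1); t to first gridline: x 1.6800, y 0.6351 (then +2.0000 / +1.1547)
    (1,0) via y @ 0.6351  # hit
  → r_5 = 0.6351
beam 6: φ=90°, α=285°
  direction (0.2588, -0.9659); cell (1,1); t to first gridline: x 0.6182, y 0.5694 (then +3.8637 / +1.0353)
    (1,0) via y @ 0.5694  # hit
  → r_6 = 0.5694
beam 7: φ=135°, α=330°
  direction (0.8660, -0.5000); cell (1,1); t to first gridline: x 0.1848, y 1.1000 (then +1.1547 / +2.0000)
    (2,1) via x @ 0.1848
    (2,0) via y @ 1.1000  # hit
  → r_7 = 1.1000

ranges = [1.6743, 3.2455, 0.9699, 0.8696, 0.6351, 0.5694, 1.1000]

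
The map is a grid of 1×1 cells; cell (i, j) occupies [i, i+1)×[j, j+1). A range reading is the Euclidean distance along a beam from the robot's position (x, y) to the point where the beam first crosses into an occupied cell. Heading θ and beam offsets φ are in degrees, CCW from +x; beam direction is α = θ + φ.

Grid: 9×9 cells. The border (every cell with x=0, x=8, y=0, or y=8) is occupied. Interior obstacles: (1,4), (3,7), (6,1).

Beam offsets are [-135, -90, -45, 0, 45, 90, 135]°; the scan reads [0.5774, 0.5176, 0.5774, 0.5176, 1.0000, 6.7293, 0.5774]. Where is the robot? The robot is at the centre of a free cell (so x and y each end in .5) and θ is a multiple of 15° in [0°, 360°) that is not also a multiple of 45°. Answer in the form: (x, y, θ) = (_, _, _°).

The pose lattice has 46·16 = 736 candidates. Test each by forward raycasting.
  (2.5, 7.5, 300°): beam 1 = 1.5529 ≠ 0.5774 ✗
  (7.5, 7.5, 75°): beam 1 = 1.0000 ≠ 0.5774 ✗
  (2.5, 7.5, 210°): beam 1 = 0.5176 ≠ 0.5774 ✗
  (4.5, 7.5, 105°): beam 1 = 4.0415 ≠ 0.5774 ✗
  …
  (7.5, 1.5, 15°): r_1=0.5774, r_2=0.5176, r_3=0.5774, r_4=0.5176, r_5=1.0000, r_6=6.7293, r_7=0.5774 — all match ✓
No second candidate reproduces the full scan.

(x, y, θ) = (7.5, 1.5, 15°)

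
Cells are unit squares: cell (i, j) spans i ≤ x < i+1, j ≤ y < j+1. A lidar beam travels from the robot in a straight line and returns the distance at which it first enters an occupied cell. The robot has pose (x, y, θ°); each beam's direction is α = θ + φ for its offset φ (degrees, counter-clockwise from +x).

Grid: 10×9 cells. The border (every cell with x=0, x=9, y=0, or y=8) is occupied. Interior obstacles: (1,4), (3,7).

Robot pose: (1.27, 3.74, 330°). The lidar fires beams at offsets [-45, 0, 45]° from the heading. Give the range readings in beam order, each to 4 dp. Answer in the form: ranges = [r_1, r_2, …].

beam 1: φ=-45°, α=285°
  dir = (cos 285°, sin 285°) = (0.2588, -0.9659); from cell (1,3)
  next x-line at t=2.8205, next y-line at t=0.7661; Δt_x=3.8637, Δt_y=1.0353
    y: enter (1,2) at t=0.7661
    y: enter (1,1) at t=1.8014
    x: enter (2,1) at t=2.8205
    y: enter (2,0) at t=2.8367 ← occupied
  → r_1 = 2.8367
beam 2: φ=0°, α=330°
  dir = (cos 330°, sin 330°) = (0.8660, -0.5000); from cell (1,3)
  next x-line at t=0.8429, next y-line at t=1.4800; Δt_x=1.1547, Δt_y=2.0000
    x: enter (2,3) at t=0.8429
    y: enter (2,2) at t=1.4800
    x: enter (3,2) at t=1.9976
    x: enter (4,2) at t=3.1523
    y: enter (4,1) at t=3.4800
    x: enter (5,1) at t=4.3070
    x: enter (6,1) at t=5.4617
    y: enter (6,0) at t=5.4800 ← occupied
  → r_2 = 5.4800
beam 3: φ=45°, α=15°
  dir = (cos 15°, sin 15°) = (0.9659, 0.2588); from cell (1,3)
  next x-line at t=0.7558, next y-line at t=1.0046; Δt_x=1.0353, Δt_y=3.8637
    x: enter (2,3) at t=0.7558
    y: enter (2,4) at t=1.0046
    x: enter (3,4) at t=1.7910
    x: enter (4,4) at t=2.8263
    x: enter (5,4) at t=3.8616
    y: enter (5,5) at t=4.8683
    x: enter (6,5) at t=4.8969
    x: enter (7,5) at t=5.9321
    x: enter (8,5) at t=6.9674
    x: enter (9,5) at t=8.0027 ← occupied
  → r_3 = 8.0027

ranges = [2.8367, 5.4800, 8.0027]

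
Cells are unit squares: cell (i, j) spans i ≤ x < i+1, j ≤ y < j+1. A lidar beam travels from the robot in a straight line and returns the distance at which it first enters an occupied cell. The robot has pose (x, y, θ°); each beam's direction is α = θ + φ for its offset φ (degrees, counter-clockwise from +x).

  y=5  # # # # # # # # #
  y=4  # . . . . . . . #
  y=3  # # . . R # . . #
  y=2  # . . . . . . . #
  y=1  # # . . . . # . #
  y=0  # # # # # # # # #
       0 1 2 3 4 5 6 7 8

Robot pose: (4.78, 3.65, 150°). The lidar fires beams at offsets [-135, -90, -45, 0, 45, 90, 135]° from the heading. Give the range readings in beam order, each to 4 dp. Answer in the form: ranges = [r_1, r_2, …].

ranges = [0.2278, 1.5588, 1.3976, 2.7000, 3.9133, 3.0600, 2.7435]

beam 1: φ=-135°, α=15°
  d=(0.9659,0.2588)  start (4,3)  tX=0.2278 tY=1.3523  stride 1/|dx|=1.0353 1/|dy|=3.8637
    cross x-line → (5,3), t=0.2278 (wall)
  → r_1 = 0.2278
beam 2: φ=-90°, α=60°
  d=(0.5000,0.8660)  start (4,3)  tX=0.4400 tY=0.4041  stride 1/|dx|=2.0000 1/|dy|=1.1547
    cross y-line → (4,4), t=0.4041
    cross x-line → (5,4), t=0.4400
    cross y-line → (5,5), t=1.5588 (wall)
  → r_2 = 1.5588
beam 3: φ=-45°, α=105°
  d=(-0.2588,0.9659)  start (4,3)  tX=3.0137 tY=0.3623  stride 1/|dx|=3.8637 1/|dy|=1.0353
    cross y-line → (4,4), t=0.3623
    cross y-line → (4,5), t=1.3976 (wall)
  → r_3 = 1.3976
beam 4: φ=0°, α=150°
  d=(-0.8660,0.5000)  start (4,3)  tX=0.9007 tY=0.7000  stride 1/|dx|=1.1547 1/|dy|=2.0000
    cross y-line → (4,4), t=0.7000
    cross x-line → (3,4), t=0.9007
    cross x-line → (2,4), t=2.0554
    cross y-line → (2,5), t=2.7000 (wall)
  → r_4 = 2.7000
beam 5: φ=45°, α=195°
  d=(-0.9659,-0.2588)  start (4,3)  tX=0.8075 tY=2.5114  stride 1/|dx|=1.0353 1/|dy|=3.8637
    cross x-line → (3,3), t=0.8075
    cross x-line → (2,3), t=1.8428
    cross y-line → (2,2), t=2.5114
    cross x-line → (1,2), t=2.8781
    cross x-line → (0,2), t=3.9133 (wall)
  → r_5 = 3.9133
beam 6: φ=90°, α=240°
  d=(-0.5000,-0.8660)  start (4,3)  tX=1.5600 tY=0.7506  stride 1/|dx|=2.0000 1/|dy|=1.1547
    cross y-line → (4,2), t=0.7506
    cross x-line → (3,2), t=1.5600
    cross y-line → (3,1), t=1.9053
    cross y-line → (3,0), t=3.0600 (wall)
  → r_6 = 3.0600
beam 7: φ=135°, α=285°
  d=(0.2588,-0.9659)  start (4,3)  tX=0.8500 tY=0.6729  stride 1/|dx|=3.8637 1/|dy|=1.0353
    cross y-line → (4,2), t=0.6729
    cross x-line → (5,2), t=0.8500
    cross y-line → (5,1), t=1.7082
    cross y-line → (5,0), t=2.7435 (wall)
  → r_7 = 2.7435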